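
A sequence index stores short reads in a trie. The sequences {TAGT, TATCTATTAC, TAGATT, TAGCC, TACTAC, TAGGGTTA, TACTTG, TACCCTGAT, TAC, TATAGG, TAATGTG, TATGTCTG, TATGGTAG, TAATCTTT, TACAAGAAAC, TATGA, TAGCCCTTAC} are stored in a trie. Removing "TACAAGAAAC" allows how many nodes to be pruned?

7

A node on "TACAAGAAAC"'s path can go only if nothing else ends at it or branches off below it.
The suffix "AAGAAAC" (7 nodes) is used only by "TACAAGAAAC"; the node for "TAC" still has the child "T", so pruning stops there.
Nodes removed: 7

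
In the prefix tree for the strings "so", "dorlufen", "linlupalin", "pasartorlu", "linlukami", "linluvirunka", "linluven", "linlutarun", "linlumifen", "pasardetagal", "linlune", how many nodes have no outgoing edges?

A leaf is a node with no children — equivalently, the end of a word that is not a proper prefix of any other stored word.
Those words: "dorlufen", "linlukami", "linlumifen", "linlune", "linlupalin", "linlutarun", "linluven", "linluvirunka", "pasardetagal", "pasartorlu", "so"
Leaf count: 11

11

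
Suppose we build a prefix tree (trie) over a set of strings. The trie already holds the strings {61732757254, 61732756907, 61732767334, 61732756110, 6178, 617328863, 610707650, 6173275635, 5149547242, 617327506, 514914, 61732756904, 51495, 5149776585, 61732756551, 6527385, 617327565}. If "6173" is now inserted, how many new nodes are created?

"6173" is already a full path in the trie; only an end-marker is added.
No new nodes are needed: 0.

0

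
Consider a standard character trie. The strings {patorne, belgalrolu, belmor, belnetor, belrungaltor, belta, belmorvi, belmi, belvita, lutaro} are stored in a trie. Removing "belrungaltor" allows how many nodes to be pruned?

Walk "belrungaltor" from the leaf back toward the root, removing each node that no remaining word uses.
The suffix "rungaltor" (9 nodes) is used only by "belrungaltor"; the node for "bel" still has the child "g", so pruning stops there.
Nodes removed: 9

9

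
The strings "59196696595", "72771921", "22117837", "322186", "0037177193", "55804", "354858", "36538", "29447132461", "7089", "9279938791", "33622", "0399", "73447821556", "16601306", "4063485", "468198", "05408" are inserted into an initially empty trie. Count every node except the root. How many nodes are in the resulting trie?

Trace insertions, counting only characters that open a new branch:
  "59196696595" → 11 new (5, 9, 1, 9, 6, 6, 9, 6, 5, 9, 5)
  "72771921" → 8 new (7, 2, 7, 7, 1, 9, 2, 1)
  "22117837" → 8 new (2, 2, 1, 1, 7, 8, 3, 7)
  "322186" → 6 new (3, 2, 2, 1, 8, 6)
  "0037177193" → 10 new (0, 0, 3, 7, 1, 7, 7, 1, 9, 3)
  "55804" → prefix "5" already present; 4 new (5, 8, 0, 4)
  "354858" → prefix "3" already present; 5 new (5, 4, 8, 5, 8)
  "36538" → prefix "3" already present; 4 new (6, 5, 3, 8)
  "29447132461" → prefix "2" already present; 10 new (9, 4, 4, 7, 1, 3, 2, 4, 6, 1)
  "7089" → prefix "7" already present; 3 new (0, 8, 9)
  "9279938791" → 10 new (9, 2, 7, 9, 9, 3, 8, 7, 9, 1)
  "33622" → prefix "3" already present; 4 new (3, 6, 2, 2)
  "0399" → prefix "0" already present; 3 new (3, 9, 9)
  "73447821556" → prefix "7" already present; 10 new (3, 4, 4, 7, 8, 2, 1, 5, 5, 6)
  "16601306" → 8 new (1, 6, 6, 0, 1, 3, 0, 6)
  "4063485" → 7 new (4, 0, 6, 3, 4, 8, 5)
  "468198" → prefix "4" already present; 5 new (6, 8, 1, 9, 8)
  "05408" → prefix "0" already present; 4 new (5, 4, 0, 8)
Total nodes = 11 + 8 + 8 + 6 + 10 + 4 + 5 + 4 + 10 + 3 + 10 + 4 + 3 + 10 + 8 + 7 + 5 + 4 = 120

120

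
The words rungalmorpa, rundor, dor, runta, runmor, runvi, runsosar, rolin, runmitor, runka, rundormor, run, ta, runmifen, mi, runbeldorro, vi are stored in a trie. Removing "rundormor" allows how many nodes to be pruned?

Walk "rundormor" from the leaf back toward the root, removing each node that no remaining word uses.
The suffix "mor" (3 nodes) is used only by "rundormor"; "rundor" is itself a stored word, so pruning stops there.
Nodes removed: 3

3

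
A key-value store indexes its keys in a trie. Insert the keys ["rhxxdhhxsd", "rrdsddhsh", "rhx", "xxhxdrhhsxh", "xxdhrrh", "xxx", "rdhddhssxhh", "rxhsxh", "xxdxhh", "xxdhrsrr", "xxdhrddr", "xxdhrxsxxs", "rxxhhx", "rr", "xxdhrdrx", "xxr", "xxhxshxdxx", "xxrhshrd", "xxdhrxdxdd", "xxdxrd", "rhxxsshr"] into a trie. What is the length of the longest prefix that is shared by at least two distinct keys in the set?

6

Look for the deepest trie node that still has at least two words in its subtree.
e.g. "xxdhrddr" and "xxdhrdrx" share the prefix "xxdhrd" of length 6; no pair shares a longer one.
Longest shared-prefix length: 6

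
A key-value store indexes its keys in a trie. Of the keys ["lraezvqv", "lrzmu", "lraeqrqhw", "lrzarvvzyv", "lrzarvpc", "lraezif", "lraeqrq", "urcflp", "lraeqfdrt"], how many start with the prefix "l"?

Walk to "l"; the words in its subtree are exactly those with that prefix.
Words under "l": lraeqfdrt, lraeqrq, lraeqrqhw, lraezif, lraezvqv, lrzarvpc, lrzarvvzyv, lrzmu
Count: 8

8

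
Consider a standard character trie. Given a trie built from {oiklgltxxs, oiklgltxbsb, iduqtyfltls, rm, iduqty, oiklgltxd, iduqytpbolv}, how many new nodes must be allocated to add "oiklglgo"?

2

The longest prefix of "oiklglgo" already in the trie is "oiklgl" (length 6).
New nodes needed: |"oiklglgo"| − 6 = 8 − 6 = 2.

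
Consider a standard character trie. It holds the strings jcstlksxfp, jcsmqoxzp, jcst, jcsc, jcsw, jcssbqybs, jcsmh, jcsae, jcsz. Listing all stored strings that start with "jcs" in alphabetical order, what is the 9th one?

jcsz

Words with prefix "jcs", in lexicographic order: "jcsae", "jcsc", "jcsmh", "jcsmqoxzp", "jcssbqybs", "jcst", "jcstlksxfp", "jcsw", "jcsz"
The 9th is jcsz.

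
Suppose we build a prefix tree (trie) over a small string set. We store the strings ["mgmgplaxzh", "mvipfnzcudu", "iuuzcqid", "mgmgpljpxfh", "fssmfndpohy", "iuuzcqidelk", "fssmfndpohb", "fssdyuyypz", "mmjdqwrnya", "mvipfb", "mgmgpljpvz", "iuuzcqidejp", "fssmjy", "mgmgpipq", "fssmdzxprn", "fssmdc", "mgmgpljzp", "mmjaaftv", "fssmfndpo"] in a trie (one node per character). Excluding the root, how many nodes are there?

Count nodes per top-level branch (shared prefixes stored once):
  'f'-branch (fssdyuyypz, fssmdc, fssmdzxprn, fssmfndpo, fssmfndpohb, fssmfndpohy, fssmjy): 28 nodes
  'i'-branch (iuuzcqid, iuuzcqidejp, iuuzcqidelk): 13 nodes
  'm'-branch (mgmgpipq, mgmgplaxzh, mgmgpljpvz, mgmgpljpxfh, mgmgpljzp, mmjaaftv, mmjdqwrnya, mvipfb, mvipfnzcudu): 47 nodes
Sum: 88

88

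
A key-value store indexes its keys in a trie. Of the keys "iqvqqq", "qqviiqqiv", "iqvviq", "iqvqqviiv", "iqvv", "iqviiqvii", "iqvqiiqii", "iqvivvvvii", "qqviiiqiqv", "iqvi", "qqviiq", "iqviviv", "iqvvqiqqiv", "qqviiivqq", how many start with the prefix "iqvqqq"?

Traverse to the node for "iqvqqq", then collect every word in that subtree.
Matches: "iqvqqq"
Count: 1

1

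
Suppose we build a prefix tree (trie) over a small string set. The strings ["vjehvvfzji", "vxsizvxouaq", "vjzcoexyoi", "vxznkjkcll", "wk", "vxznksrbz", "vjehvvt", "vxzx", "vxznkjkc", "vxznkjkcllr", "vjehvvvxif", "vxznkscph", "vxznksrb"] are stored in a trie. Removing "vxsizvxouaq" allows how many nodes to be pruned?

After clearing the end-marker at "vxsizvxouaq", prune upward until reaching a node still needed by another word.
The suffix "sizvxouaq" (9 nodes) is used only by "vxsizvxouaq"; the node for "vx" still has the child "z", so pruning stops there.
Nodes removed: 9

9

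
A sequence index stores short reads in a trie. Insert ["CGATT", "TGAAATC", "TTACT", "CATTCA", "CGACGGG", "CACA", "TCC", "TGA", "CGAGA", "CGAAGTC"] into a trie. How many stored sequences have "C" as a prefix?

Traverse to the node for "C", then collect every word in that subtree.
Words under "C": CACA, CATTCA, CGAAGTC, CGACGGG, CGAGA, CGATT
Count: 6

6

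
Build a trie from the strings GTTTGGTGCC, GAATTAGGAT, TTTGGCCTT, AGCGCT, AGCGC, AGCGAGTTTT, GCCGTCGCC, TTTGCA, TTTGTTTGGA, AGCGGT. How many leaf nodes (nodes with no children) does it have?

9

A leaf is a node with no children — equivalently, the end of a word that is not a proper prefix of any other stored word.
Those words: "AGCGAGTTTT", "AGCGCT", "AGCGGT", "GAATTAGGAT", "GCCGTCGCC", "GTTTGGTGCC", "TTTGCA", "TTTGGCCTT", "TTTGTTTGGA"
Leaf count: 9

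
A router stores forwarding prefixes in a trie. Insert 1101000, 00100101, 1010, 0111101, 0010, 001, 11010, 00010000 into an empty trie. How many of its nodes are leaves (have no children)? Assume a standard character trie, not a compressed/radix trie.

A leaf is a node with no children — equivalently, the end of a word that is not a proper prefix of any other stored word.
Those words: "00010000", "00100101", "0111101", "1010", "1101000"
Leaf count: 5

5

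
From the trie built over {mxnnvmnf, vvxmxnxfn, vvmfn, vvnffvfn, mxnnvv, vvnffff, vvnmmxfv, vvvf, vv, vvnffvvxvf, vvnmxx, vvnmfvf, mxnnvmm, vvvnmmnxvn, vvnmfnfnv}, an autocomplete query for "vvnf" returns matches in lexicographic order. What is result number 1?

vvnffff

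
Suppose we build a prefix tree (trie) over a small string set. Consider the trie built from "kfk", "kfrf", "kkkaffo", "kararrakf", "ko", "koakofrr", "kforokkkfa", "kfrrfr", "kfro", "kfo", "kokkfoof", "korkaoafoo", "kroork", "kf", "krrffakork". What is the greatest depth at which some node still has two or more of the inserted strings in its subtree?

3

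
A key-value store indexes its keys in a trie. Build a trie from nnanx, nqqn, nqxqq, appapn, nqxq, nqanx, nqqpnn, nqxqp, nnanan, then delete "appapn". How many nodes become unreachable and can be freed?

6

A node on "appapn"'s path can go only if nothing else ends at it or branches off below it.
No other word shares any prefix with "appapn", so all 6 of its nodes go.
Nodes removed: 6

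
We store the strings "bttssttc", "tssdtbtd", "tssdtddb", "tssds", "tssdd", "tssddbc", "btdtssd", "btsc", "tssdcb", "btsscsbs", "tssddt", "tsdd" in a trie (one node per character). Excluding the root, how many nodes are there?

Trie structure (* marks end of a word):
(root)
├─ b
│  └─ t
│     ├─ d
│     │  └─ t
│     │     └─ s
│     │        └─ s
│     │           └─ d *
│     ├─ s
│     │  ├─ c *
│     │  └─ s
│     │     └─ c
│     │        └─ s
│     │           └─ b
│     │              └─ s *
│     └─ t
│        └─ s
│           └─ s
│              └─ t
│                 └─ t
│                    └─ c *
└─ t
   └─ s
      ├─ d
      │  └─ d *
      └─ s
         └─ d
            ├─ c
            │  └─ b *
            ├─ d *
            │  ├─ b
            │  │  └─ c *
            │  └─ t *
            ├─ s *
            └─ t
               ├─ b
               │  └─ t
               │     └─ d *
               └─ d
                  └─ d
                     └─ b *
Counting every labelled node above: 40.

40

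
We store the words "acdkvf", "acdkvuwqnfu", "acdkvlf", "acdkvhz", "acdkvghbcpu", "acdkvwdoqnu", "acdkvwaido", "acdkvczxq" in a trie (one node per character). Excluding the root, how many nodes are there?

Insert word by word; a character creates a node only if that edge doesn't already exist:
  "acdkvf" → 6 new (a, c, d, k, v, f)
  "acdkvuwqnfu" → prefix "acdkv" already present; 6 new (u, w, q, n, f, u)
  "acdkvlf" → prefix "acdkv" already present; 2 new (l, f)
  "acdkvhz" → prefix "acdkv" already present; 2 new (h, z)
  "acdkvghbcpu" → prefix "acdkv" already present; 6 new (g, h, b, c, p, u)
  "acdkvwdoqnu" → prefix "acdkv" already present; 6 new (w, d, o, q, n, u)
  "acdkvwaido" → prefix "acdkvw" already present; 4 new (a, i, d, o)
  "acdkvczxq" → prefix "acdkv" already present; 4 new (c, z, x, q)
Total nodes = 6 + 6 + 2 + 2 + 6 + 6 + 4 + 4 = 36

36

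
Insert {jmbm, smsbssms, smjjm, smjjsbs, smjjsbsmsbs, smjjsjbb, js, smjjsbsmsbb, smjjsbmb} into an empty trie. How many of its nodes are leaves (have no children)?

Leaves are exactly the stored words that no other stored word extends.
Those words: "jmbm", "js", "smjjm", "smjjsbmb", "smjjsbsmsbb", "smjjsbsmsbs", "smjjsjbb", "smsbssms"
Leaf count: 8

8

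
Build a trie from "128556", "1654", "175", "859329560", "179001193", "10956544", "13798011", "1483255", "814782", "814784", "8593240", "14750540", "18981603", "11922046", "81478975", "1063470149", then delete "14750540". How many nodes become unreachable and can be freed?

After clearing the end-marker at "14750540", prune upward until reaching a node still needed by another word.
The suffix "750540" (6 nodes) is used only by "14750540"; the node for "14" still has the child "8", so pruning stops there.
Nodes removed: 6

6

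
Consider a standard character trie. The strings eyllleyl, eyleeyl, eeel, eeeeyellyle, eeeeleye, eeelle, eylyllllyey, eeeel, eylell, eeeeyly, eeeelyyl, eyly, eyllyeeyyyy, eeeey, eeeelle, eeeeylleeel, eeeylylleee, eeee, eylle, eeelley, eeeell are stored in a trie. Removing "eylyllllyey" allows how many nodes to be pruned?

7

A node on "eylyllllyey"'s path can go only if nothing else ends at it or branches off below it.
The suffix "llllyey" (7 nodes) is used only by "eylyllllyey"; "eyly" is itself a stored word, so pruning stops there.
Nodes removed: 7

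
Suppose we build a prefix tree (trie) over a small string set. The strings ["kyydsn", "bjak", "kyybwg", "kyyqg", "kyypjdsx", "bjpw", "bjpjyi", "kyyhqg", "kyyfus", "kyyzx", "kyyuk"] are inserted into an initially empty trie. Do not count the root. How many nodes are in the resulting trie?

Insert word by word; a character creates a node only if that edge doesn't already exist:
  "kyydsn" → 6 new (k, y, y, d, s, n)
  "bjak" → 4 new (b, j, a, k)
  "kyybwg" → prefix "kyy" already present; 3 new (b, w, g)
  "kyyqg" → prefix "kyy" already present; 2 new (q, g)
  "kyypjdsx" → prefix "kyy" already present; 5 new (p, j, d, s, x)
  "bjpw" → prefix "bj" already present; 2 new (p, w)
  "bjpjyi" → prefix "bjp" already present; 3 new (j, y, i)
  "kyyhqg" → prefix "kyy" already present; 3 new (h, q, g)
  "kyyfus" → prefix "kyy" already present; 3 new (f, u, s)
  "kyyzx" → prefix "kyy" already present; 2 new (z, x)
  "kyyuk" → prefix "kyy" already present; 2 new (u, k)
Total nodes = 6 + 4 + 3 + 2 + 5 + 2 + 3 + 3 + 3 + 2 + 2 = 35

35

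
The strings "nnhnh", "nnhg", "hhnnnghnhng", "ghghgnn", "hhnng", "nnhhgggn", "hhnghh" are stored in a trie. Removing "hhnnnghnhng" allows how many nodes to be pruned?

7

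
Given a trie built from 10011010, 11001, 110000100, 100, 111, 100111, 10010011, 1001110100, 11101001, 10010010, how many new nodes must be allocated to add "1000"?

1

Walking "1000" from the root, the first 3 characters ("100") follow existing edges; "0" is the first miss.
New nodes needed: |"1000"| − 3 = 4 − 3 = 1.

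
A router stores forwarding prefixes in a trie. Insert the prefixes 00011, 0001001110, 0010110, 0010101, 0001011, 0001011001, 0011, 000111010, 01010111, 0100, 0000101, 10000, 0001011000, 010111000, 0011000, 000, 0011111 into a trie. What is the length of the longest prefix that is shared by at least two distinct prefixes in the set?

9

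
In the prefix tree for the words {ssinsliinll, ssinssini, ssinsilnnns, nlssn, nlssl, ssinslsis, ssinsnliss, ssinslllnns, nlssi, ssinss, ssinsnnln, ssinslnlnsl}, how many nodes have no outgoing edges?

A leaf is a node with no children — equivalently, the end of a word that is not a proper prefix of any other stored word.
Those words: "nlssi", "nlssl", "nlssn", "ssinsilnnns", "ssinsliinll", "ssinslllnns", "ssinslnlnsl", "ssinslsis", "ssinsnliss", "ssinsnnln", "ssinssini"
Leaf count: 11

11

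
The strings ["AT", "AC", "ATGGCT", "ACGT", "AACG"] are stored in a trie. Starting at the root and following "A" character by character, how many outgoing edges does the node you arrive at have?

3

Walk "A" from the root, arriving at one node.
Distinct next characters after "A": A, C, T.
That node has 3 child edges.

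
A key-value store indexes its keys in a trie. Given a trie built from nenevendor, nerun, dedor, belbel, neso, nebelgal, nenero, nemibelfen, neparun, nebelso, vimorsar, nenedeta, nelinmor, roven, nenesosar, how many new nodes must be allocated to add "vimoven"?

3

The longest prefix of "vimoven" already in the trie is "vimo" (length 4).
New nodes needed: |"vimoven"| − 4 = 7 − 4 = 3.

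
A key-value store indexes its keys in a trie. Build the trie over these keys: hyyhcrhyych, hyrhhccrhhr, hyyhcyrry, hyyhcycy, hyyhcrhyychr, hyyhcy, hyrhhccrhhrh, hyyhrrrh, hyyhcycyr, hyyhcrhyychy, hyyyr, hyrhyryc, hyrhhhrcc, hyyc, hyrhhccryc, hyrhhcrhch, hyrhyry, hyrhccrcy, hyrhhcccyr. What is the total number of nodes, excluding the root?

Insert word by word; a character creates a node only if that edge doesn't already exist:
  "hyyhcrhyych" → 11 new (h, y, y, h, c, r, h, y, y, c, h)
  "hyrhhccrhhr" → prefix "hy" already present; 9 new (r, h, h, c, c, r, h, h, r)
  "hyyhcyrry" → prefix "hyyhc" already present; 4 new (y, r, r, y)
  "hyyhcycy" → prefix "hyyhcy" already present; 2 new (c, y)
  "hyyhcrhyychr" → prefix "hyyhcrhyych" already present; 1 new (r)
  "hyyhcy" → prefix "hyyhcy" already present; 0 new (none)
  "hyrhhccrhhrh" → prefix "hyrhhccrhhr" already present; 1 new (h)
  "hyyhrrrh" → prefix "hyyh" already present; 4 new (r, r, r, h)
  "hyyhcycyr" → prefix "hyyhcycy" already present; 1 new (r)
  "hyyhcrhyychy" → prefix "hyyhcrhyych" already present; 1 new (y)
  "hyyyr" → prefix "hyy" already present; 2 new (y, r)
  "hyrhyryc" → prefix "hyrh" already present; 4 new (y, r, y, c)
  "hyrhhhrcc" → prefix "hyrhh" already present; 4 new (h, r, c, c)
  "hyyc" → prefix "hyy" already present; 1 new (c)
  "hyrhhccryc" → prefix "hyrhhccr" already present; 2 new (y, c)
  "hyrhhcrhch" → prefix "hyrhhc" already present; 4 new (r, h, c, h)
  "hyrhyry" → prefix "hyrhyry" already present; 0 new (none)
  "hyrhccrcy" → prefix "hyrh" already present; 5 new (c, c, r, c, y)
  "hyrhhcccyr" → prefix "hyrhhcc" already present; 3 new (c, y, r)
Total nodes = 11 + 9 + 4 + 2 + 1 + 0 + 1 + 4 + 1 + 1 + 2 + 4 + 4 + 1 + 2 + 4 + 0 + 5 + 3 = 59

59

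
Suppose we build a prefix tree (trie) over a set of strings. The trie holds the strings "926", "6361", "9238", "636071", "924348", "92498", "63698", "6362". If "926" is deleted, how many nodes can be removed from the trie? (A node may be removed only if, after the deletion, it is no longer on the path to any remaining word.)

After clearing the end-marker at "926", prune upward until reaching a node still needed by another word.
The suffix "6" (1 node) is used only by "926"; the node for "92" still has the child "3", so pruning stops there.
Nodes removed: 1

1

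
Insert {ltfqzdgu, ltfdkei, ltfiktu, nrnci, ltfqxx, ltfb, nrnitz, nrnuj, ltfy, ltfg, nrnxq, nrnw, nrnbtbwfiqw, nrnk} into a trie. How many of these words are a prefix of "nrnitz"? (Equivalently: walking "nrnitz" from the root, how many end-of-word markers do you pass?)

1

Check each prefix of "nrnitz" against the stored set — each match is an end-marker on the path.
Prefixes of the query that are stored words: "nrnitz"
Count: 1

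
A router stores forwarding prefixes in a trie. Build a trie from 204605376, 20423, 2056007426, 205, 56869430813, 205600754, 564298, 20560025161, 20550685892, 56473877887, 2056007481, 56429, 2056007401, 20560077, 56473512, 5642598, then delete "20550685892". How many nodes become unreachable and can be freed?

After clearing the end-marker at "20550685892", prune upward until reaching a node still needed by another word.
The suffix "50685892" (8 nodes) is used only by "20550685892"; the node for "205" still has the child "6", so pruning stops there.
Nodes removed: 8

8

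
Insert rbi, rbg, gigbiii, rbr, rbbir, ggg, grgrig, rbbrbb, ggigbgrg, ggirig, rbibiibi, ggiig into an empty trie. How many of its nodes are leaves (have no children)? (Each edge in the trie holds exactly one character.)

A leaf is a node with no children — equivalently, the end of a word that is not a proper prefix of any other stored word.
Those words: "ggg", "ggigbgrg", "ggiig", "ggirig", "gigbiii", "grgrig", "rbbir", "rbbrbb", "rbg", "rbibiibi", "rbr"
Leaf count: 11

11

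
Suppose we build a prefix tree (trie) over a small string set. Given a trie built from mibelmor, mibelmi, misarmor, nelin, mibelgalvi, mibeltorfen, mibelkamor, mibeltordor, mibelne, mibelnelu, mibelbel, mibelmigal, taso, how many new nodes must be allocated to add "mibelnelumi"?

2

The longest prefix of "mibelnelumi" already in the trie is "mibelnelu" (length 9).
Each of the 2 remaining characters creates one node.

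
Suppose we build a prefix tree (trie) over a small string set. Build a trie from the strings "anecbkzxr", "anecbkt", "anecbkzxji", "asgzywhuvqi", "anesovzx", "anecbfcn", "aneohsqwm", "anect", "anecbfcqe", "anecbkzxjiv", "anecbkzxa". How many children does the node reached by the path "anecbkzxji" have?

1

Walk "anecbkzxji" from the root, arriving at one node.
Distinct next characters after "anecbkzxji": v.
That node has 1 child edge.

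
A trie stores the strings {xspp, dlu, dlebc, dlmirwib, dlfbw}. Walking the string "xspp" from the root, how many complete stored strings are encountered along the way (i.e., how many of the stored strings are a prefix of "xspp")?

Traverse "xspp" character by character; count nodes along the way that are marked as word ends.
Prefixes of the query that are stored words: "xspp"
Count: 1

1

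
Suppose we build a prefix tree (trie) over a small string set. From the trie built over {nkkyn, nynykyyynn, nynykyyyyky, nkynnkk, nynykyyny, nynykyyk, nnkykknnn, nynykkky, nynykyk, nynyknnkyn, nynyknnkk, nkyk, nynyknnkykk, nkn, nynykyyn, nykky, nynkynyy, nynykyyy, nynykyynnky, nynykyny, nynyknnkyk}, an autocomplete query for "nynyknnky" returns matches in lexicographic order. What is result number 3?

nynyknnkyn

DFS of the "nynyknnky" subtree visits, in order: "nynyknnkyk", "nynyknnkykk", "nynyknnkyn"
Position 3: nynyknnkyn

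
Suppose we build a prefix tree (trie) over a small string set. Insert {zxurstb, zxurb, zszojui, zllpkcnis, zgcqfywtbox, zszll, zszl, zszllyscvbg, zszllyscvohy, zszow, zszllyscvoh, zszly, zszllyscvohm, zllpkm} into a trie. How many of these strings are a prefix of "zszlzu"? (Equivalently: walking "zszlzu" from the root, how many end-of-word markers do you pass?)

1

Walk "zszlzu" from the root; an end-of-word marker is hit whenever a stored word is a prefix of "zszlzu".
Prefixes of the query that are stored words: "zszl"
Count: 1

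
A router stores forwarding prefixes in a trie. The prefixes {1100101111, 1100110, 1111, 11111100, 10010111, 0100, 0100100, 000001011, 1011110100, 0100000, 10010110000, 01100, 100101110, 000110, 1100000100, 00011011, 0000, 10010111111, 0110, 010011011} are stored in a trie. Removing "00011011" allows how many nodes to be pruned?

A node on "00011011"'s path can go only if nothing else ends at it or branches off below it.
The suffix "11" (2 nodes) is used only by "00011011"; "000110" is itself a stored word, so pruning stops there.
Nodes removed: 2

2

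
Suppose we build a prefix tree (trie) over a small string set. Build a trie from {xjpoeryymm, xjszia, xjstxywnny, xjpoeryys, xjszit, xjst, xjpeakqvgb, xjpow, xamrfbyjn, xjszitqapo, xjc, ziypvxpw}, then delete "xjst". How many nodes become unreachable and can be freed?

After clearing the end-marker at "xjst", prune upward until reaching a node still needed by another word.
Every node on "xjst" is still needed (e.g. by "xjstxywnny"), so nothing is freed.
Nodes removed: 0

0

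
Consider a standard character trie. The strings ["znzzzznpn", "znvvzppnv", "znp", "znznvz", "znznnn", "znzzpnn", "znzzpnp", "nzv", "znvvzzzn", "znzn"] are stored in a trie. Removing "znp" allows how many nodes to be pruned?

1

Walk "znp" from the leaf back toward the root, removing each node that no remaining word uses.
The suffix "p" (1 node) is used only by "znp"; the node for "zn" still has the child "z", so pruning stops there.
Nodes removed: 1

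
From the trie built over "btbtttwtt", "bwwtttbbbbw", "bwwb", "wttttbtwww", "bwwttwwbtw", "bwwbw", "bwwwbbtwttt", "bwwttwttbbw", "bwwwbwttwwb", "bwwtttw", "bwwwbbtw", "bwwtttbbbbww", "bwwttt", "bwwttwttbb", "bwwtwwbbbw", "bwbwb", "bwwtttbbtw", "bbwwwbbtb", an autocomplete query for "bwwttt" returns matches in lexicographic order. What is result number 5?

DFS of the "bwwttt" subtree visits, in order: "bwwttt", "bwwtttbbbbw", "bwwtttbbbbww", "bwwtttbbtw", "bwwtttw"
Position 5: bwwtttw

bwwtttw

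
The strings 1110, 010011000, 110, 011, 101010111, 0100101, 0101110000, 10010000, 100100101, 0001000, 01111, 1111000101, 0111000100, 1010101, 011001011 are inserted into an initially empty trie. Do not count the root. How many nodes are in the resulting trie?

68

For each word, the new-node count is its length minus the longest prefix already in the trie:
  "1110" → 4 new (1, 1, 1, 0)
  "010011000" → 9 new (0, 1, 0, 0, 1, 1, 0, 0, 0)
  "110" → prefix "11" already present; 1 new (0)
  "011" → prefix "01" already present; 1 new (1)
  "101010111" → prefix "1" already present; 8 new (0, 1, 0, 1, 0, 1, 1, 1)
  "0100101" → prefix "01001" already present; 2 new (0, 1)
  "0101110000" → prefix "010" already present; 7 new (1, 1, 1, 0, 0, 0, 0)
  "10010000" → prefix "10" already present; 6 new (0, 1, 0, 0, 0, 0)
  "100100101" → prefix "100100" already present; 3 new (1, 0, 1)
  "0001000" → prefix "0" already present; 6 new (0, 0, 1, 0, 0, 0)
  "01111" → prefix "011" already present; 2 new (1, 1)
  "1111000101" → prefix "111" already present; 7 new (1, 0, 0, 0, 1, 0, 1)
  "0111000100" → prefix "0111" already present; 6 new (0, 0, 0, 1, 0, 0)
  "1010101" → prefix "1010101" already present; 0 new (none)
  "011001011" → prefix "011" already present; 6 new (0, 0, 1, 0, 1, 1)
Total nodes = 4 + 9 + 1 + 1 + 8 + 2 + 7 + 6 + 3 + 6 + 2 + 7 + 6 + 0 + 6 = 68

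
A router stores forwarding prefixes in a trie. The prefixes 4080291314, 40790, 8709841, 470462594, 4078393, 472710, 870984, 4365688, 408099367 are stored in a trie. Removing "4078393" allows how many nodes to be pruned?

After clearing the end-marker at "4078393", prune upward until reaching a node still needed by another word.
The suffix "8393" (4 nodes) is used only by "4078393"; the node for "407" still has the child "9", so pruning stops there.
Nodes removed: 4

4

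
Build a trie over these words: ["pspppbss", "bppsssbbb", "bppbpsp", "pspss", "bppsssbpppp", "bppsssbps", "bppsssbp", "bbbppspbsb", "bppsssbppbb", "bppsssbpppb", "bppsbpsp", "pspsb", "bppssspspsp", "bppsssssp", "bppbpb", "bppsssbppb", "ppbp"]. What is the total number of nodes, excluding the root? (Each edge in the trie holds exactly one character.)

Count nodes per top-level branch (shared prefixes stored once):
  'b'-branch (bbbppspbsb, bppbpb, bppbpsp, bppsbpsp, bppsssbbb, bppsssbp, bppsssbppb, bppsssbppbb, bppsssbpppb, bppsssbpppp, bppsssbps, bppssspspsp, bppsssssp): 43 nodes
  'p'-branch (ppbp, pspppbss, pspsb, pspss): 14 nodes
Sum: 57

57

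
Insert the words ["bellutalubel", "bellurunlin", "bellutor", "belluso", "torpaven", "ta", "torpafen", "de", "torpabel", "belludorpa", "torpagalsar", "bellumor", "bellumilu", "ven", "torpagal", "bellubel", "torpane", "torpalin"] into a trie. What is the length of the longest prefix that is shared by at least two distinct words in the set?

8

Equivalently: take the maximum, over all pairs, of their longest common prefix length.
"torpagal" and "torpagalsar" agree on "torpagal" (8 characters) before diverging; nothing deeper is shared.
Longest shared-prefix length: 8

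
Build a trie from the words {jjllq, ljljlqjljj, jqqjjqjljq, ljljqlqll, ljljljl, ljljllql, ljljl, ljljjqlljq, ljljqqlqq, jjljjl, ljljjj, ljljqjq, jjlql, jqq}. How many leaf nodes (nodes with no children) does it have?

Leaves are exactly the stored words that no other stored word extends.
Those words: "jjljjl", "jjllq", "jjlql", "jqqjjqjljq", "ljljjj", "ljljjqlljq", "ljljljl", "ljljllql", "ljljlqjljj", "ljljqjq", "ljljqlqll", "ljljqqlqq"
Leaf count: 12

12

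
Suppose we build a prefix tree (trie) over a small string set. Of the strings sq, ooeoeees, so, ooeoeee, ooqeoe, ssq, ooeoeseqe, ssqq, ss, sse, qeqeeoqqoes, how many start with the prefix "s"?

Filter for entries beginning with "s":
Matches: "so", "sq", "ss", "sse", "ssq", "ssqq"
Count: 6

6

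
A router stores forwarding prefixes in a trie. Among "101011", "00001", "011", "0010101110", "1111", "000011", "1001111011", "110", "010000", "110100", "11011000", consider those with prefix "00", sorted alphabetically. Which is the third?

Words with prefix "00", in lexicographic order: "00001", "000011", "0010101110"
Position 3: 0010101110

0010101110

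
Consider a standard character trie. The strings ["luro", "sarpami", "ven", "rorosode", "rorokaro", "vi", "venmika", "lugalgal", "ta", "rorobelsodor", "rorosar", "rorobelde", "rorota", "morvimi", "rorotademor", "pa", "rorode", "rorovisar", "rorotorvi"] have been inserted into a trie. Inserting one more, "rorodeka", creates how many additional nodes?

2

Walking "rorodeka" from the root, the first 6 characters ("rorode") follow existing edges; "k" is the first miss.
So 8 − 6 = 2 new nodes.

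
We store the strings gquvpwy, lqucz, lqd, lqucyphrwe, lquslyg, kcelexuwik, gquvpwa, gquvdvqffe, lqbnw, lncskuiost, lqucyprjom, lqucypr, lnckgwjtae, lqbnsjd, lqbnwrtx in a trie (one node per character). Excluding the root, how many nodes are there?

69

Insert word by word; a character creates a node only if that edge doesn't already exist:
  "gquvpwy" → 7 new (g, q, u, v, p, w, y)
  "lqucz" → 5 new (l, q, u, c, z)
  "lqd" → prefix "lq" already present; 1 new (d)
  "lqucyphrwe" → prefix "lquc" already present; 6 new (y, p, h, r, w, e)
  "lquslyg" → prefix "lqu" already present; 4 new (s, l, y, g)
  "kcelexuwik" → 10 new (k, c, e, l, e, x, u, w, i, k)
  "gquvpwa" → prefix "gquvpw" already present; 1 new (a)
  "gquvdvqffe" → prefix "gquv" already present; 6 new (d, v, q, f, f, e)
  "lqbnw" → prefix "lq" already present; 3 new (b, n, w)
  "lncskuiost" → prefix "l" already present; 9 new (n, c, s, k, u, i, o, s, t)
  "lqucyprjom" → prefix "lqucyp" already present; 4 new (r, j, o, m)
  "lqucypr" → prefix "lqucypr" already present; 0 new (none)
  "lnckgwjtae" → prefix "lnc" already present; 7 new (k, g, w, j, t, a, e)
  "lqbnsjd" → prefix "lqbn" already present; 3 new (s, j, d)
  "lqbnwrtx" → prefix "lqbnw" already present; 3 new (r, t, x)
Total nodes = 7 + 5 + 1 + 6 + 4 + 10 + 1 + 6 + 3 + 9 + 4 + 0 + 7 + 3 + 3 = 69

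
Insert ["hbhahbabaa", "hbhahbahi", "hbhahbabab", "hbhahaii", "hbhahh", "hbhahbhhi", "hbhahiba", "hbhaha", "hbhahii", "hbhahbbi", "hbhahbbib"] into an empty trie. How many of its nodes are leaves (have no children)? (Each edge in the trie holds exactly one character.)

9

A leaf is a node with no children — equivalently, the end of a word that is not a proper prefix of any other stored word.
Those words: "hbhahaii", "hbhahbabaa", "hbhahbabab", "hbhahbahi", "hbhahbbib", "hbhahbhhi", "hbhahh", "hbhahiba", "hbhahii"
Leaf count: 9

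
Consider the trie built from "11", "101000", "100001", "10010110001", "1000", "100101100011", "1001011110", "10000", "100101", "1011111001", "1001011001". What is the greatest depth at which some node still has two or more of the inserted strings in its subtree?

Equivalently: take the maximum, over all pairs, of their longest common prefix length.
"10010110001" and "100101100011" agree on "10010110001" (11 characters) before diverging; nothing deeper is shared.
Longest shared-prefix length: 11

11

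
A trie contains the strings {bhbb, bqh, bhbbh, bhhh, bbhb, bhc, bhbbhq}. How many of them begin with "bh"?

Filter for entries beginning with "bh":
Words under "bh": bhbb, bhbbh, bhbbhq, bhc, bhhh
Count: 5

5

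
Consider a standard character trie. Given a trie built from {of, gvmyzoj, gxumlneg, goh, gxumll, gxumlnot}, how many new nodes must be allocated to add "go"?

"go" is already a full path in the trie; only an end-marker is added.
No new nodes are needed: 0.

0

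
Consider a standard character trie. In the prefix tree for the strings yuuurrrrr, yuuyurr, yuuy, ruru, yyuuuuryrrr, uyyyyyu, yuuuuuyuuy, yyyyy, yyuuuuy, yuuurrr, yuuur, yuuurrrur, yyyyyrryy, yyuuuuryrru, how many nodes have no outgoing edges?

10

A leaf is a node with no children — equivalently, the end of a word that is not a proper prefix of any other stored word.
Those words: "ruru", "uyyyyyu", "yuuurrrrr", "yuuurrrur", "yuuuuuyuuy", "yuuyurr", "yyuuuuryrrr", "yyuuuuryrru", "yyuuuuy", "yyyyyrryy"
Leaf count: 10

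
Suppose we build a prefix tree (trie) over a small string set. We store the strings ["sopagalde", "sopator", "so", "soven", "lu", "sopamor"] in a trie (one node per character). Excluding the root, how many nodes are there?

20

For each word, the new-node count is its length minus the longest prefix already in the trie:
  "sopagalde" → 9 new (s, o, p, a, g, a, l, d, e)
  "sopator" → prefix "sopa" already present; 3 new (t, o, r)
  "so" → prefix "so" already present; 0 new (none)
  "soven" → prefix "so" already present; 3 new (v, e, n)
  "lu" → 2 new (l, u)
  "sopamor" → prefix "sopa" already present; 3 new (m, o, r)
Total nodes = 9 + 3 + 0 + 3 + 2 + 3 = 20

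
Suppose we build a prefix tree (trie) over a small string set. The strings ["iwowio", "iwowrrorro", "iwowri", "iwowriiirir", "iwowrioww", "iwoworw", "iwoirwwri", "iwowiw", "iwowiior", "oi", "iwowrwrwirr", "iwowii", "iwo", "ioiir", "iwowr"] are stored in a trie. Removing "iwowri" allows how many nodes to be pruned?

A node on "iwowri"'s path can go only if nothing else ends at it or branches off below it.
Every node on "iwowri" is still needed (e.g. by "iwowriiirir"), so nothing is freed.
Nodes removed: 0

0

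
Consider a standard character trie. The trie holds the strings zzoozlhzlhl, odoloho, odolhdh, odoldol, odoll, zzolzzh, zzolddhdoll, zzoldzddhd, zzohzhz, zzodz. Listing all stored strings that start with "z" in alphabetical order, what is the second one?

Words with prefix "z", in lexicographic order: "zzodz", "zzohzhz", "zzolddhdoll", "zzoldzddhd", "zzolzzh", "zzoozlhzlhl"
The 2nd is zzohzhz.

zzohzhz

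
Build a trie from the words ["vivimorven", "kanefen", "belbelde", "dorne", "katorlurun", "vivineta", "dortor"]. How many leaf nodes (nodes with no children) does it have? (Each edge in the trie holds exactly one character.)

7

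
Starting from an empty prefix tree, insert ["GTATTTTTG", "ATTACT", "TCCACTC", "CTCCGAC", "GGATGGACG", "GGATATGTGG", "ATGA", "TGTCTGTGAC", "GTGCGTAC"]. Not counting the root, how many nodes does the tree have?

60

Insert word by word; a character creates a node only if that edge doesn't already exist:
  "GTATTTTTG" → 9 new (G, T, A, T, T, T, T, T, G)
  "ATTACT" → 6 new (A, T, T, A, C, T)
  "TCCACTC" → 7 new (T, C, C, A, C, T, C)
  "CTCCGAC" → 7 new (C, T, C, C, G, A, C)
  "GGATGGACG" → prefix "G" already present; 8 new (G, A, T, G, G, A, C, G)
  "GGATATGTGG" → prefix "GGAT" already present; 6 new (A, T, G, T, G, G)
  "ATGA" → prefix "AT" already present; 2 new (G, A)
  "TGTCTGTGAC" → prefix "T" already present; 9 new (G, T, C, T, G, T, G, A, C)
  "GTGCGTAC" → prefix "GT" already present; 6 new (G, C, G, T, A, C)
Total nodes = 9 + 6 + 7 + 7 + 8 + 6 + 2 + 9 + 6 = 60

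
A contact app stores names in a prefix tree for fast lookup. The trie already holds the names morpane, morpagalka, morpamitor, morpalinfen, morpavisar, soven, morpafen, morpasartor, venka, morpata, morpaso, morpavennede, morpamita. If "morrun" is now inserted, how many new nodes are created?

3

"mor" is already a path in the trie; the remaining "run" must be added.
New nodes needed: |"morrun"| − 3 = 6 − 3 = 3.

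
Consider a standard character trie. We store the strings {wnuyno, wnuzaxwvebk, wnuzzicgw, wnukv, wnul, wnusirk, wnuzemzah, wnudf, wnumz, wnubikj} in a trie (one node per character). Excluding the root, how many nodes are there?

For each word, the new-node count is its length minus the longest prefix already in the trie:
  "wnuyno" → 6 new (w, n, u, y, n, o)
  "wnuzaxwvebk" → prefix "wnu" already present; 8 new (z, a, x, w, v, e, b, k)
  "wnuzzicgw" → prefix "wnuz" already present; 5 new (z, i, c, g, w)
  "wnukv" → prefix "wnu" already present; 2 new (k, v)
  "wnul" → prefix "wnu" already present; 1 new (l)
  "wnusirk" → prefix "wnu" already present; 4 new (s, i, r, k)
  "wnuzemzah" → prefix "wnuz" already present; 5 new (e, m, z, a, h)
  "wnudf" → prefix "wnu" already present; 2 new (d, f)
  "wnumz" → prefix "wnu" already present; 2 new (m, z)
  "wnubikj" → prefix "wnu" already present; 4 new (b, i, k, j)
Total nodes = 6 + 8 + 5 + 2 + 1 + 4 + 5 + 2 + 2 + 4 = 39

39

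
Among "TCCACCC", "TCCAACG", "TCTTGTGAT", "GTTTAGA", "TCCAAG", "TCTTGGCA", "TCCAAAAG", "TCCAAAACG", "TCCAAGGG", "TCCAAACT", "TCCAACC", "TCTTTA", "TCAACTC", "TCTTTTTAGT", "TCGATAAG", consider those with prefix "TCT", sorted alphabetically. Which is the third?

TCTTTA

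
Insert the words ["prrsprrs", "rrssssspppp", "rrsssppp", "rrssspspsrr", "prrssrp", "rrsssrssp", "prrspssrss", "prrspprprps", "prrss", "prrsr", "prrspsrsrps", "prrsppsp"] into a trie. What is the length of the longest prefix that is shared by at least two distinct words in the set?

6

The deepest shared node is where two words last agree before diverging.
"prrspprprps" and "prrsppsp" agree on "prrspp" (6 characters) before diverging; nothing deeper is shared.
Longest shared-prefix length: 6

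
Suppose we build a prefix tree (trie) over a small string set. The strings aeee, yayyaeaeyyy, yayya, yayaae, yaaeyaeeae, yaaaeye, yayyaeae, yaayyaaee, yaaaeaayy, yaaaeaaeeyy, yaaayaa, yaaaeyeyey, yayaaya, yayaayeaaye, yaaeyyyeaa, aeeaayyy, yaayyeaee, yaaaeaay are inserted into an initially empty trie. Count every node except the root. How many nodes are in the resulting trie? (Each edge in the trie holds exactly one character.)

For each word, the new-node count is its length minus the longest prefix already in the trie:
  "aeee" → 4 new (a, e, e, e)
  "yayyaeaeyyy" → 11 new (y, a, y, y, a, e, a, e, y, y, y)
  "yayya" → prefix "yayya" already present; 0 new (none)
  "yayaae" → prefix "yay" already present; 3 new (a, a, e)
  "yaaeyaeeae" → prefix "ya" already present; 8 new (a, e, y, a, e, e, a, e)
  "yaaaeye" → prefix "yaa" already present; 4 new (a, e, y, e)
  "yayyaeae" → prefix "yayyaeae" already present; 0 new (none)
  "yaayyaaee" → prefix "yaa" already present; 6 new (y, y, a, a, e, e)
  "yaaaeaayy" → prefix "yaaae" already present; 4 new (a, a, y, y)
  "yaaaeaaeeyy" → prefix "yaaaeaa" already present; 4 new (e, e, y, y)
  "yaaayaa" → prefix "yaaa" already present; 3 new (y, a, a)
  "yaaaeyeyey" → prefix "yaaaeye" already present; 3 new (y, e, y)
  "yayaaya" → prefix "yayaa" already present; 2 new (y, a)
  "yayaayeaaye" → prefix "yayaay" already present; 5 new (e, a, a, y, e)
  "yaaeyyyeaa" → prefix "yaaey" already present; 5 new (y, y, e, a, a)
  "aeeaayyy" → prefix "aee" already present; 5 new (a, a, y, y, y)
  "yaayyeaee" → prefix "yaayy" already present; 4 new (e, a, e, e)
  "yaaaeaay" → prefix "yaaaeaay" already present; 0 new (none)
Total nodes = 4 + 11 + 0 + 3 + 8 + 4 + 0 + 6 + 4 + 4 + 3 + 3 + 2 + 5 + 5 + 5 + 4 + 0 = 71

71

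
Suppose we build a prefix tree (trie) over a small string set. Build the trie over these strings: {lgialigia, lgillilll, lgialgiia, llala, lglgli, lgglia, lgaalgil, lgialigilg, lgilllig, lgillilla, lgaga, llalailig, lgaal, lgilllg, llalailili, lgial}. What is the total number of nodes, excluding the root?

52

Trace insertions, counting only characters that open a new branch:
  "lgialigia" → 9 new (l, g, i, a, l, i, g, i, a)
  "lgillilll" → prefix "lgi" already present; 6 new (l, l, i, l, l, l)
  "lgialgiia" → prefix "lgial" already present; 4 new (g, i, i, a)
  "llala" → prefix "l" already present; 4 new (l, a, l, a)
  "lglgli" → prefix "lg" already present; 4 new (l, g, l, i)
  "lgglia" → prefix "lg" already present; 4 new (g, l, i, a)
  "lgaalgil" → prefix "lg" already present; 6 new (a, a, l, g, i, l)
  "lgialigilg" → prefix "lgialigi" already present; 2 new (l, g)
  "lgilllig" → prefix "lgill" already present; 3 new (l, i, g)
  "lgillilla" → prefix "lgillill" already present; 1 new (a)
  "lgaga" → prefix "lga" already present; 2 new (g, a)
  "llalailig" → prefix "llala" already present; 4 new (i, l, i, g)
  "lgaal" → prefix "lgaal" already present; 0 new (none)
  "lgilllg" → prefix "lgilll" already present; 1 new (g)
  "llalailili" → prefix "llalaili" already present; 2 new (l, i)
  "lgial" → prefix "lgial" already present; 0 new (none)
Total nodes = 9 + 6 + 4 + 4 + 4 + 4 + 6 + 2 + 3 + 1 + 2 + 4 + 0 + 1 + 2 + 0 = 52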